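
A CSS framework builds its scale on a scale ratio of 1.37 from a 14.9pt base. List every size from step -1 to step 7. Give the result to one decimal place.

10.9pt, 14.9pt, 20.4pt, 28.0pt, 38.3pt, 52.5pt, 71.9pt, 98.5pt, 135.0pt

Step -1: 14.9 ÷ 1.37 = 10.9
Step 0: 14.9pt
Step 1: 14.9 × 1.37 = 20.4
Step 2: 14.9 × 1.37² = 28.0
Step 3: 14.9 × 1.37³ = 38.3
Step 4: 14.9 × 1.37⁴ = 52.5
Step 5: 14.9 × 1.37⁵ = 71.9
Step 6: 14.9 × 1.37⁶ = 98.5
Step 7: 14.9 × 1.37⁷ = 135.0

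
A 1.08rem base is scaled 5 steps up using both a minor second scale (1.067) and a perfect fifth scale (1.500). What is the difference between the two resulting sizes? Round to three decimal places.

6.708rem

Minor second: 1.08 × 1.067⁵ = 1.49364rem
Perfect fifth: 1.08 × 1.500⁵ = 8.20125rem
Difference: 8.20125 − 1.49364 = 6.70761rem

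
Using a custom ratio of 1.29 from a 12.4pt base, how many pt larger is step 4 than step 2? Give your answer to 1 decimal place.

13.7pt

Step 2: 12.4 × 1.29² = 20.635pt
Step 4: 12.4 × 1.29⁴ = 34.338pt
Difference: 34.338 − 20.635 = 13.703pt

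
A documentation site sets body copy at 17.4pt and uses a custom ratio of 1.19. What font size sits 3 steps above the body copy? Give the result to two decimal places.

29.32pt

Each step on a modular scale multiplies by the ratio, so the size n steps from the base is base × ratioⁿ.
17.4 × 1.19³ = 17.4 × 1.68516 ≈ 29.32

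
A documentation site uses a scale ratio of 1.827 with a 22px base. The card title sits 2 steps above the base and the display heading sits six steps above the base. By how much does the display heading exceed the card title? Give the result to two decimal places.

Step 2: 22.0 × 1.827² = 73.4344px
Step 6: 22.0 × 1.827⁶ = 818.1896px
Difference: 818.1896 − 73.4344 = 744.7552px

744.76px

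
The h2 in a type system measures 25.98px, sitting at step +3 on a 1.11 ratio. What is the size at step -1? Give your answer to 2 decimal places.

25.98 ÷ 1.11⁴ = 25.98 ÷ 1.51807 ≈ 17.114

17.11px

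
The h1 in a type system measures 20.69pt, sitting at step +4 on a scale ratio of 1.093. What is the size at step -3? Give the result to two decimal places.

11.10pt

Moving from step +4 to step -3 is 7 steps down, so divide by r⁷.
20.69 ÷ 1.093⁷ = 20.69 ÷ 1.86355 ≈ 11.102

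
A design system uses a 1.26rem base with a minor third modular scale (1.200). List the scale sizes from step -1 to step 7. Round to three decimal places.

Step -1: 1.26 ÷ 1.200 = 1.050
Step 0: 1.26rem
Step 1: 1.26 × 1.200 = 1.512
Step 2: 1.26 × 1.200² = 1.814
Step 3: 1.26 × 1.200³ = 2.177
Step 4: 1.26 × 1.200⁴ = 2.613
Step 5: 1.26 × 1.200⁵ = 3.135
Step 6: 1.26 × 1.200⁶ = 3.762
Step 7: 1.26 × 1.200⁷ = 4.515

1.050rem, 1.260rem, 1.512rem, 1.814rem, 2.177rem, 2.613rem, 3.135rem, 3.762rem, 4.515rem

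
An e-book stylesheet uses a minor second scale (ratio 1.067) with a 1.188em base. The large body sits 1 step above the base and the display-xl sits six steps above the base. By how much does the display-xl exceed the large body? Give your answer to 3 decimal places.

Step 1: 1.188 × 1.067 = 1.26760em
Step 6: 1.188 × 1.067⁶ = 1.75308em
Difference: 1.75308 − 1.26760 = 0.48548em

0.485em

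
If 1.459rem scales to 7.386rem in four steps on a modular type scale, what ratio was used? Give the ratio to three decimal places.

1.500

The ratio satisfies 1.459 × r⁴ = 7.386, so r = (7.386 / 1.459)^(1/4).
r = 5.0624^(1/4) ≈ 1.5000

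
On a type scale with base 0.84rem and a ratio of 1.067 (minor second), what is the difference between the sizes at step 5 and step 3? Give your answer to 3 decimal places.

Step 3: 0.84 × 1.067³ = 1.02040rem
Step 5: 0.84 × 1.067⁵ = 1.16172rem
Difference: 1.16172 − 1.02040 = 0.14132rem

0.141rem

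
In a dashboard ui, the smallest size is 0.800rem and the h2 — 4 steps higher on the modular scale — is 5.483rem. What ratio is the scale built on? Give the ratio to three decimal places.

r⁴ = 5.483 / 0.800, so r = (5.483/0.800)^(1/4).
r = 6.8537^(1/4) ≈ 1.6180

1.618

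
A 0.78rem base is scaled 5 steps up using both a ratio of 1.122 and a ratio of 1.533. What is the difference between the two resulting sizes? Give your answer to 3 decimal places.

At 1.122: 0.78 × 1.122⁵ = 1.38694rem
At 1.533: 0.78 × 1.533⁵ = 6.60397rem
Difference: 6.60397 − 1.38694 = 5.21703rem

5.217rem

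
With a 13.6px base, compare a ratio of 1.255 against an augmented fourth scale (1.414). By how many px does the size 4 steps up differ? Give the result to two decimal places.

At 1.255: 13.6 × 1.255⁴ = 33.7376px
Augmented fourth: 13.6 × 1.414⁴ = 54.3671px
Difference: 54.3671 − 33.7376 = 20.6295px

20.63px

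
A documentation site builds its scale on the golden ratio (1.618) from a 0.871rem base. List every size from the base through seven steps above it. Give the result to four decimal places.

Step 0: 0.871rem
Step 1: 0.871 × 1.618 = 1.4093
Step 2: 0.871 × 1.618² = 2.2802
Step 3: 0.871 × 1.618³ = 3.6894
Step 4: 0.871 × 1.618⁴ = 5.9694
Step 5: 0.871 × 1.618⁵ = 9.6585
Step 6: 0.871 × 1.618⁶ = 15.6275
Step 7: 0.871 × 1.618⁷ = 25.2853

0.8710rem, 1.4093rem, 2.2802rem, 3.6894rem, 5.9694rem, 9.6585rem, 15.6275rem, 25.2853rem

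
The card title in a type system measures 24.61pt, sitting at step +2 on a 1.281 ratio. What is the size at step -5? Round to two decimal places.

4.35pt

24.61 ÷ 1.281⁷ = 24.61 ÷ 5.66036 ≈ 4.348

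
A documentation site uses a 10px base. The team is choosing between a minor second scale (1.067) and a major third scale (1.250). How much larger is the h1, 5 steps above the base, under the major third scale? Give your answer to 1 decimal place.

16.7px

Minor second: 10.0 × 1.067⁵ = 13.830px
Major third: 10.0 × 1.250⁵ = 30.518px
Difference: 30.518 − 13.830 = 16.688px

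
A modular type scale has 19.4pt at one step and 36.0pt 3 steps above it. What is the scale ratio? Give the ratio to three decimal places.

The ratio satisfies 19.4 × r³ = 36.0, so r = (36.0 / 19.4)^(1/3).
r = 1.8557^(1/3) ≈ 1.2289

1.229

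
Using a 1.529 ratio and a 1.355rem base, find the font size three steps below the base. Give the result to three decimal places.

0.379rem

1.355 ÷ 1.529³ = 1.355 ÷ 3.57456 ≈ 0.379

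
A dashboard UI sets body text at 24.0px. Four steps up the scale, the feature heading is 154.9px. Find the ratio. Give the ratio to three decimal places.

1.594

r⁴ = 154.9 / 24.0, so r = (154.9/24.0)^(1/4).
r = 6.4542^(1/4) ≈ 1.5939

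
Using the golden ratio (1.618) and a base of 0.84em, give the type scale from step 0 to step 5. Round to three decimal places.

0.840em, 1.359em, 2.199em, 3.558em, 5.757em, 9.315em

Step 0: 0.84em
Step 1: 0.84 × 1.618 = 1.359
Step 2: 0.84 × 1.618² = 2.199
Step 3: 0.84 × 1.618³ = 3.558
Step 4: 0.84 × 1.618⁴ = 5.757
Step 5: 0.84 × 1.618⁵ = 9.315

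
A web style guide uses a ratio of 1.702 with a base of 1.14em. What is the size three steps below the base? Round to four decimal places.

Every step multiplies by the scale ratio.
1.14 ÷ 1.702³ = 1.14 ÷ 4.93036 ≈ 0.2312

0.2312em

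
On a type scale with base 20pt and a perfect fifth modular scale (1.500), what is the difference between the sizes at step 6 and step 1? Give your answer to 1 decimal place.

Step 1: 20.0 × 1.500 = 30.000pt
Step 6: 20.0 × 1.500⁶ = 227.812pt
Difference: 227.812 − 30.000 = 197.812pt

197.8pt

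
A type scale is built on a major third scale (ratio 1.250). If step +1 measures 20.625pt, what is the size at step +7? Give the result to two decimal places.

78.68pt

Moving from step +1 to step +7 is 6 steps up, so multiply by r⁶.
20.625 × 1.250⁶ = 20.625 × 3.81470 ≈ 78.678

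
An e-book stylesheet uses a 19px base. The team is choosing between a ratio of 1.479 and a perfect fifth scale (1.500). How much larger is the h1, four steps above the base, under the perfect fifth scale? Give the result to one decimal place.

At 1.479: 19.0 × 1.479⁴ = 90.913px
Perfect fifth: 19.0 × 1.500⁴ = 96.188px
Difference: 96.188 − 90.913 = 5.275px

5.3px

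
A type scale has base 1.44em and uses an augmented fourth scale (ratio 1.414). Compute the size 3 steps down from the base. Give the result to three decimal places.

Every step multiplies by the scale ratio.
1.44 ÷ 1.414³ = 1.44 ÷ 2.82715 ≈ 0.509

0.509em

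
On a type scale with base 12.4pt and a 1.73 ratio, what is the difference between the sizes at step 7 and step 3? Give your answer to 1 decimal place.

510.9pt

Step 3: 12.4 × 1.73³ = 64.204pt
Step 7: 12.4 × 1.73⁷ = 575.101pt
Difference: 575.101 − 64.204 = 510.897pt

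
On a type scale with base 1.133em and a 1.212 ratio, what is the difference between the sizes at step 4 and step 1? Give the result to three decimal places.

1.072em

Step 1: 1.133 × 1.212 = 1.37320em
Step 4: 1.133 × 1.212⁴ = 2.44478em
Difference: 2.44478 − 1.37320 = 1.07158em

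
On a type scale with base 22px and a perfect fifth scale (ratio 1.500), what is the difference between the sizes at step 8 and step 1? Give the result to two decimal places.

530.84px

Step 1: 22.0 × 1.500 = 33.0000px
Step 8: 22.0 × 1.500⁸ = 563.8359px
Difference: 563.8359 − 33.0000 = 530.8359px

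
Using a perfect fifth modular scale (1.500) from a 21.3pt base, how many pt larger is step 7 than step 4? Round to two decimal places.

256.10pt

Step 4: 21.3 × 1.500⁴ = 107.8312pt
Step 7: 21.3 × 1.500⁷ = 363.9305pt
Difference: 363.9305 − 107.8312 = 256.0993pt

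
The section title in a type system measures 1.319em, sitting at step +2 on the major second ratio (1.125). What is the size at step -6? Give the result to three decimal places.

0.514em

1.319 ÷ 1.125⁸ = 1.319 ÷ 2.56578 ≈ 0.514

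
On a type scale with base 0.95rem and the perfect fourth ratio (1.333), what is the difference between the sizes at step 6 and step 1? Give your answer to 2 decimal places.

Step 1: 0.95 × 1.333 = 1.2663rem
Step 6: 0.95 × 1.333⁶ = 5.3297rem
Difference: 5.3297 − 1.2663 = 4.0634rem

4.06rem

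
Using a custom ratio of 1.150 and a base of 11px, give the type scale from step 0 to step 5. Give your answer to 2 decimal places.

11.00px, 12.65px, 14.55px, 16.73px, 19.24px, 22.12px

Step 0: 11px
Step 1: 11.0 × 1.150 = 12.65
Step 2: 11.0 × 1.150² = 14.55
Step 3: 11.0 × 1.150³ = 16.73
Step 4: 11.0 × 1.150⁴ = 19.24
Step 5: 11.0 × 1.150⁵ = 22.12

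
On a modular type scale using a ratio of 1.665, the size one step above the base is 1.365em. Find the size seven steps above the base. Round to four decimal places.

29.0816em

1.365 × 1.665⁶ = 1.365 × 21.30519 ≈ 29.0816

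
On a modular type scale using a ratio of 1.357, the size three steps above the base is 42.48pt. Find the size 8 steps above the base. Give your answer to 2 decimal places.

42.48 × 1.357⁵ = 42.48 × 4.60150 ≈ 195.472

195.47pt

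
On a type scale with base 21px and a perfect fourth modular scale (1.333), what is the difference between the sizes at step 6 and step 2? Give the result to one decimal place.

Step 2: 21.0 × 1.333² = 37.315px
Step 6: 21.0 × 1.333⁶ = 117.815px
Difference: 117.815 − 37.315 = 80.500px

80.5px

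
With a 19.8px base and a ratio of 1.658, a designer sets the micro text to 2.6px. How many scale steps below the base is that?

4

1.658ⁿ = 19.8 / 2.6 = 7.6154
n = ln(7.6154) / ln(1.658) = 2.0302 / 0.5056 ≈ 4.02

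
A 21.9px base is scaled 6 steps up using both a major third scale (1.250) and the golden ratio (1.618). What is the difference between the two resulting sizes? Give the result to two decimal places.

309.39px

Major third: 21.9 × 1.250⁶ = 83.5419px
Golden ratio: 21.9 × 1.618⁶ = 392.9300px
Difference: 392.9300 − 83.5419 = 309.3881px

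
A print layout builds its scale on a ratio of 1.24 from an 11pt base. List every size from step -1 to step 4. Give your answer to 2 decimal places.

Step -1: 11.0 ÷ 1.24 = 8.87
Step 0: 11pt
Step 1: 11.0 × 1.24 = 13.64
Step 2: 11.0 × 1.24² = 16.91
Step 3: 11.0 × 1.24³ = 20.97
Step 4: 11.0 × 1.24⁴ = 26.01

8.87pt, 11.00pt, 13.64pt, 16.91pt, 20.97pt, 26.01pt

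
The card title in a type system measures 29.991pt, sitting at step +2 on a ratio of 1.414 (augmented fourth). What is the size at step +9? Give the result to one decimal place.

Moving from step +2 to step +9 is 7 steps up, so multiply by r⁷.
29.991 × 1.414⁷ = 29.991 × 11.30175 ≈ 338.951

339.0pt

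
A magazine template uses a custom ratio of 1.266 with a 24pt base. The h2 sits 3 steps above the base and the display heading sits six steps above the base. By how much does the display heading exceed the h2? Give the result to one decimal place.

50.1pt

Step 3: 24.0 × 1.266³ = 48.698pt
Step 6: 24.0 × 1.266⁶ = 98.813pt
Difference: 98.813 − 48.698 = 50.115pt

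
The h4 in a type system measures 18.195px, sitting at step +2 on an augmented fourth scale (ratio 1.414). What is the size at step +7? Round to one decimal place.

18.195 × 1.414⁵ = 18.195 × 5.65258 ≈ 102.849

102.8px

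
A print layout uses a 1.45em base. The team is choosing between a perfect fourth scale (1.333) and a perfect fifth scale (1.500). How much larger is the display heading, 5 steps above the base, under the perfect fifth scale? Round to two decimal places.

Perfect fourth: 1.45 × 1.333⁵ = 6.1027em
Perfect fifth: 1.45 × 1.500⁵ = 11.0109em
Difference: 11.0109 − 6.1027 = 4.9082em

4.91em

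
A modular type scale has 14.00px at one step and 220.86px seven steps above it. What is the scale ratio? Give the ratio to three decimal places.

1.483

r⁷ = 220.86 / 14.00, so r = (220.86/14.00)^(1/7).
r = 15.7757^(1/7) ≈ 1.4830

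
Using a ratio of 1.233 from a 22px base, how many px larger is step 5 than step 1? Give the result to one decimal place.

35.6px

Step 1: 22.0 × 1.233 = 27.126px
Step 5: 22.0 × 1.233⁵ = 62.696px
Difference: 62.696 − 27.126 = 35.570px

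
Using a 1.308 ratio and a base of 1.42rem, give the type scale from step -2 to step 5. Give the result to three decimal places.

Step -2: 1.42 ÷ 1.308² = 0.830
Step -1: 1.42 ÷ 1.308 = 1.086
Step 0: 1.42rem
Step 1: 1.42 × 1.308 = 1.857
Step 2: 1.42 × 1.308² = 2.429
Step 3: 1.42 × 1.308³ = 3.178
Step 4: 1.42 × 1.308⁴ = 4.156
Step 5: 1.42 × 1.308⁵ = 5.437

0.830rem, 1.086rem, 1.420rem, 1.857rem, 2.429rem, 3.178rem, 4.156rem, 5.437rem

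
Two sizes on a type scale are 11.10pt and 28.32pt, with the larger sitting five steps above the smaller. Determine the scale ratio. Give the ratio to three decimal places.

1.206

r⁵ = 28.32 / 11.10, so r = (28.32/11.10)^(1/5).
r = 2.5514^(1/5) ≈ 1.2060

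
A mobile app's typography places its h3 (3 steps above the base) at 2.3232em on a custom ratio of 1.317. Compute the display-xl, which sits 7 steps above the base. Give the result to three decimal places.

6.989em

The gap is 7 − (3) = 4 steps, so the factor is 1.317^4.
2.3232 × 1.317⁴ = 2.3232 × 3.00845 ≈ 6.989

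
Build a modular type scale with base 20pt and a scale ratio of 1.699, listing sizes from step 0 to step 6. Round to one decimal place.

Step 0: 20pt
Step 1: 20.0 × 1.699 = 34.0
Step 2: 20.0 × 1.699² = 57.7
Step 3: 20.0 × 1.699³ = 98.1
Step 4: 20.0 × 1.699⁴ = 166.6
Step 5: 20.0 × 1.699⁵ = 283.1
Step 6: 20.0 × 1.699⁶ = 481.1

20.0pt, 34.0pt, 57.7pt, 98.1pt, 166.6pt, 283.1pt, 481.1pt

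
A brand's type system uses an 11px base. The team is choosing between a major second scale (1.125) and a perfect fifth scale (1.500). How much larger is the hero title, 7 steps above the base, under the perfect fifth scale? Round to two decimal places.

Major second: 11.0 × 1.125⁷ = 25.0877px
Perfect fifth: 11.0 × 1.500⁷ = 187.9453px
Difference: 187.9453 − 25.0877 = 162.8576px

162.86px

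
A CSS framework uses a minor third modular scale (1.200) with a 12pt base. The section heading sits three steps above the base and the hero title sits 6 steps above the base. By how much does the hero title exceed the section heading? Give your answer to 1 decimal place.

Step 3: 12.0 × 1.200³ = 20.736pt
Step 6: 12.0 × 1.200⁶ = 35.832pt
Difference: 35.832 − 20.736 = 15.096pt

15.1pt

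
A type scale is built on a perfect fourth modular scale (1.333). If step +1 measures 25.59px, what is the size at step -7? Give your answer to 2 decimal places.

2.57px

The gap is -7 − (1) = -8 steps, so the factor is 1.333^-8.
25.59 ÷ 1.333⁸ = 25.59 ÷ 9.96876 ≈ 2.567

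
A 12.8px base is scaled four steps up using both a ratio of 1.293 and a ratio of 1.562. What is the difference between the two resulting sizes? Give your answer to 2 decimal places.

40.42px

At 1.293: 12.8 × 1.293⁴ = 35.7770px
At 1.562: 12.8 × 1.562⁴ = 76.1963px
Difference: 76.1963 − 35.7770 = 40.4193px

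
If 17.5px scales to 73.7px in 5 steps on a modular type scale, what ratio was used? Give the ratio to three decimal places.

The ratio satisfies 17.5 × r⁵ = 73.7, so r = (73.7 / 17.5)^(1/5).
r = 4.2114^(1/5) ≈ 1.3332

1.333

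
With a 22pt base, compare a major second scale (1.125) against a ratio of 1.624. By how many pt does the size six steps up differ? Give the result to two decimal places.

Major second: 22.0 × 1.125⁶ = 44.6003pt
At 1.624: 22.0 × 1.624⁶ = 403.5885pt
Difference: 403.5885 − 44.6003 = 358.9882pt

358.99pt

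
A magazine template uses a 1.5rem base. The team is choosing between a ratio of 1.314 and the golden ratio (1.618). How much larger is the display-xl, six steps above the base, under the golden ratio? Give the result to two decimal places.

19.19rem

At 1.314: 1.5 × 1.314⁶ = 7.7208rem
Golden ratio: 1.5 × 1.618⁶ = 26.9130rem
Difference: 26.9130 − 7.7208 = 19.1922rem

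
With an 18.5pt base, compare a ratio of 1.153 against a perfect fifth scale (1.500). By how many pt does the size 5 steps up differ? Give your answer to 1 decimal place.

102.8pt

At 1.153: 18.5 × 1.153⁵ = 37.698pt
Perfect fifth: 18.5 × 1.500⁵ = 140.484pt
Difference: 140.484 − 37.698 = 102.786pt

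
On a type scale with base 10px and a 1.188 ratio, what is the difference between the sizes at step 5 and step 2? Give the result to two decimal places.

9.55px

Step 2: 10.0 × 1.188² = 14.1134px
Step 5: 10.0 × 1.188⁵ = 23.6637px
Difference: 23.6637 − 14.1134 = 9.5503px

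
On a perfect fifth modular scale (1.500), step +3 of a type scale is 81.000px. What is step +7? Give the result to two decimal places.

81.000 × 1.500⁴ = 81.000 × 5.06250 ≈ 410.062

410.06px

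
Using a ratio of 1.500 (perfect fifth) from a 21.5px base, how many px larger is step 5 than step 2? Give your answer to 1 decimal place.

114.9px

Step 2: 21.5 × 1.500² = 48.375px
Step 5: 21.5 × 1.500⁵ = 163.266px
Difference: 163.266 − 48.375 = 114.891px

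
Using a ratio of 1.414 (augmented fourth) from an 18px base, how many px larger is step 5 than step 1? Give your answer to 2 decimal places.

Step 1: 18.0 × 1.414 = 25.4520px
Step 5: 18.0 × 1.414⁵ = 101.7465px
Difference: 101.7465 − 25.4520 = 76.2945px

76.29px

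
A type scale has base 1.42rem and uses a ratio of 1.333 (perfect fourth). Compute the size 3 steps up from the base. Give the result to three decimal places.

3.363rem

1.42 × 1.333³ = 1.42 × 2.36859 ≈ 3.363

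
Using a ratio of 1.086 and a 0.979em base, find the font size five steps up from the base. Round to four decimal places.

1.4789em

Every step multiplies by the scale ratio.
0.979 × 1.086⁵ = 0.979 × 1.51060 ≈ 1.4789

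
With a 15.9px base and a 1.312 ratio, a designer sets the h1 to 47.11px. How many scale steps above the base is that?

1.312ⁿ = 47.11 / 15.9 = 2.9629
n = ln(2.9629) / ln(1.312) = 1.0862 / 0.2716 ≈ 4.00

4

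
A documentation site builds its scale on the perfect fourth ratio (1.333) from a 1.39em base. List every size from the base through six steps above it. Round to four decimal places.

Step 0: 1.39em
Step 1: 1.39 × 1.333 = 1.8529
Step 2: 1.39 × 1.333² = 2.4699
Step 3: 1.39 × 1.333³ = 3.2923
Step 4: 1.39 × 1.333⁴ = 4.3887
Step 5: 1.39 × 1.333⁵ = 5.8501
Step 6: 1.39 × 1.333⁶ = 7.7982

1.3900em, 1.8529em, 2.4699em, 3.2923em, 4.3887em, 5.8501em, 7.7982em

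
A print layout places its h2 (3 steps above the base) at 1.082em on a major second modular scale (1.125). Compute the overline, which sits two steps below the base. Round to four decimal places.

0.6004em

1.082 ÷ 1.125⁵ = 1.082 ÷ 1.80203 ≈ 0.6004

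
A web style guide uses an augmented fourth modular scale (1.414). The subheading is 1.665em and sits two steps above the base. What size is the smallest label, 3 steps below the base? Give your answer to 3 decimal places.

0.295em

1.665 ÷ 1.414⁵ = 1.665 ÷ 5.65258 ≈ 0.295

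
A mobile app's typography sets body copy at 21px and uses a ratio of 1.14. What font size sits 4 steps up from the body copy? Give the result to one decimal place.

35.5px

A modular type scale is a geometric sequence: sizeₙ = base × rⁿ.
21.0 × 1.14⁴ = 21.0 × 1.68896 ≈ 35.47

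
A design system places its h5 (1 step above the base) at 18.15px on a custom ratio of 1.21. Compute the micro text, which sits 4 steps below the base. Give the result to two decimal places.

7.00px

18.15 ÷ 1.21⁵ = 18.15 ÷ 2.59374 ≈ 6.998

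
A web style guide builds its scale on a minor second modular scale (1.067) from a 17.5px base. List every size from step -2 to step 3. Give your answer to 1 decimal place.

Step -2: 17.5 ÷ 1.067² = 15.4
Step -1: 17.5 ÷ 1.067 = 16.4
Step 0: 17.5px
Step 1: 17.5 × 1.067 = 18.7
Step 2: 17.5 × 1.067² = 19.9
Step 3: 17.5 × 1.067³ = 21.3

15.4px, 16.4px, 17.5px, 18.7px, 19.9px, 21.3px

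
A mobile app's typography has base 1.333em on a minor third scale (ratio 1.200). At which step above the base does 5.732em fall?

1.200ⁿ = 5.732 / 1.333 = 4.3001
n = ln(4.3001) / ln(1.200) = 1.4586 / 0.1823 ≈ 8.00

8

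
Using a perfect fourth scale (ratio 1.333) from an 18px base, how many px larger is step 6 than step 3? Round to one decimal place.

Step 3: 18.0 × 1.333³ = 42.635px
Step 6: 18.0 × 1.333⁶ = 100.984px
Difference: 100.984 − 42.635 = 58.349px

58.3px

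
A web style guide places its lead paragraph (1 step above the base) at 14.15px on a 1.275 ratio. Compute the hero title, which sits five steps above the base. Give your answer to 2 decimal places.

14.15 × 1.275⁴ = 14.15 × 2.64266 ≈ 37.394

37.39px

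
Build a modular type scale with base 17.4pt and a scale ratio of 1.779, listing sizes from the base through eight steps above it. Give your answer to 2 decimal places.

Step 0: 17.4pt
Step 1: 17.4 × 1.779 = 30.95
Step 2: 17.4 × 1.779² = 55.07
Step 3: 17.4 × 1.779³ = 97.97
Step 4: 17.4 × 1.779⁴ = 174.28
Step 5: 17.4 × 1.779⁵ = 310.05
Step 6: 17.4 × 1.779⁶ = 551.58
Step 7: 17.4 × 1.779⁷ = 981.25
Step 8: 17.4 × 1.779⁸ = 1745.65

17.40pt, 30.95pt, 55.07pt, 97.97pt, 174.28pt, 310.05pt, 551.58pt, 981.25pt, 1745.65pt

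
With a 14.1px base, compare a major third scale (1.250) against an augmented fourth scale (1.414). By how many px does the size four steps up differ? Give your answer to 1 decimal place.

Major third: 14.1 × 1.250⁴ = 34.424px
Augmented fourth: 14.1 × 1.414⁴ = 56.366px
Difference: 56.366 − 34.424 = 21.942px

21.9px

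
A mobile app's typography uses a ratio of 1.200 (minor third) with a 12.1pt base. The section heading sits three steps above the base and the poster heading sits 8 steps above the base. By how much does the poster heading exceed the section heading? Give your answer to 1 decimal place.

Step 3: 12.1 × 1.200³ = 20.909pt
Step 8: 12.1 × 1.200⁸ = 52.028pt
Difference: 52.028 − 20.909 = 31.119pt

31.1pt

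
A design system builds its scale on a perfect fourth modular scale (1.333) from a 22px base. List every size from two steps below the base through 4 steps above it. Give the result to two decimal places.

12.38px, 16.50px, 22.00px, 29.33px, 39.09px, 52.11px, 69.46px

Step -2: 22.0 ÷ 1.333² = 12.38
Step -1: 22.0 ÷ 1.333 = 16.50
Step 0: 22px
Step 1: 22.0 × 1.333 = 29.33
Step 2: 22.0 × 1.333² = 39.09
Step 3: 22.0 × 1.333³ = 52.11
Step 4: 22.0 × 1.333⁴ = 69.46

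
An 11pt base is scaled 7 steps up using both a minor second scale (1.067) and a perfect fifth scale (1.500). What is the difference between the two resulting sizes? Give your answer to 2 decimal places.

170.63pt

Minor second: 11.0 × 1.067⁷ = 17.3198pt
Perfect fifth: 11.0 × 1.500⁷ = 187.9453pt
Difference: 187.9453 − 17.3198 = 170.6255pt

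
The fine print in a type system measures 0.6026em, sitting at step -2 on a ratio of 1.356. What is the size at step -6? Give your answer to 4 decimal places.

0.6026 ÷ 1.356⁴ = 0.6026 ÷ 3.38095 ≈ 0.1782

0.1782em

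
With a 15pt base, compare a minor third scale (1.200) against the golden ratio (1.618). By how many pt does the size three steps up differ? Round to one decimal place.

37.6pt

Minor third: 15.0 × 1.200³ = 25.920pt
Golden ratio: 15.0 × 1.618³ = 63.537pt
Difference: 63.537 − 25.920 = 37.617pt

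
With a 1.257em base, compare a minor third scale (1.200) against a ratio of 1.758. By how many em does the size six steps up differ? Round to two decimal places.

33.35em

Minor third: 1.257 × 1.200⁶ = 3.7534em
At 1.758: 1.257 × 1.758⁶ = 37.1064em
Difference: 37.1064 − 3.7534 = 33.3530em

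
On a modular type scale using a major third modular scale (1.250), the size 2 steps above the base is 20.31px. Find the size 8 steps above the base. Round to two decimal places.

Moving from step +2 to step +8 is 6 steps up, so multiply by r⁶.
20.31 × 1.250⁶ = 20.31 × 3.81470 ≈ 77.477

77.48px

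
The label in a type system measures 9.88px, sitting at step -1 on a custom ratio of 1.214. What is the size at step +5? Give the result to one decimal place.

9.88 × 1.214⁶ = 9.88 × 3.20119 ≈ 31.628

31.6px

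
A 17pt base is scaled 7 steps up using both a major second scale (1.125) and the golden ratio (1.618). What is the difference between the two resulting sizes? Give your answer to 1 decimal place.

Major second: 17.0 × 1.125⁷ = 38.772pt
Golden ratio: 17.0 × 1.618⁷ = 493.513pt
Difference: 493.513 − 38.772 = 454.741pt

454.7pt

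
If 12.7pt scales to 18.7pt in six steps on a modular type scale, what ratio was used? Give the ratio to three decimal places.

The ratio satisfies 12.7 × r⁶ = 18.7, so r = (18.7 / 12.7)^(1/6).
r = 1.4724^(1/6) ≈ 1.0666

1.067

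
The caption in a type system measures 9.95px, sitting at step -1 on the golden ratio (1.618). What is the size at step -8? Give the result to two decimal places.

0.34px

9.95 ÷ 1.618⁷ = 9.95 ÷ 29.03017 ≈ 0.343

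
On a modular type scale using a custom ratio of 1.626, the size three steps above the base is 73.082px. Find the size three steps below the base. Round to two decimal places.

The gap is -3 − (3) = -6 steps, so the factor is 1.626^-6.
73.082 ÷ 1.626⁶ = 73.082 ÷ 18.48091 ≈ 3.954

3.95px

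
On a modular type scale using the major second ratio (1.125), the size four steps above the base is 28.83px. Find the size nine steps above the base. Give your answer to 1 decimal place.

52.0px

Moving from step +4 to step +9 is 5 steps up, so multiply by r⁵.
28.83 × 1.125⁵ = 28.83 × 1.80203 ≈ 51.953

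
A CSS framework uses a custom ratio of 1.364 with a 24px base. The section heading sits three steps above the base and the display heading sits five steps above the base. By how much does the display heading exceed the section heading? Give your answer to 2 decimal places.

Step 3: 24.0 × 1.364³ = 60.9052px
Step 5: 24.0 × 1.364⁵ = 113.3139px
Difference: 113.3139 − 60.9052 = 52.4087px

52.41px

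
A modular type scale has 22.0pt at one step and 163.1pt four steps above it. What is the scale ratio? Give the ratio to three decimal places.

The ratio satisfies 22.0 × r⁴ = 163.1, so r = (163.1 / 22.0)^(1/4).
r = 7.4136^(1/4) ≈ 1.6501

1.650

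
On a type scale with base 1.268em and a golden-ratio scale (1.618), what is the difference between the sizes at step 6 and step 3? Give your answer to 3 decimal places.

Step 3: 1.268 × 1.618³ = 5.37100em
Step 6: 1.268 × 1.618⁶ = 22.75047em
Difference: 22.75047 − 5.37100 = 17.37947em

17.379em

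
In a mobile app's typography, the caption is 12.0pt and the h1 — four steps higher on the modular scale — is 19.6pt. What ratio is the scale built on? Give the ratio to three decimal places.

The ratio satisfies 12.0 × r⁴ = 19.6, so r = (19.6 / 12.0)^(1/4).
r = 1.6333^(1/4) ≈ 1.1305

1.130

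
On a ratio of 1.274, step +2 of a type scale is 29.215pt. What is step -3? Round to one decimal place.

Moving from step +2 to step -3 is 5 steps down, so divide by r⁵.
29.215 ÷ 1.274⁵ = 29.215 ÷ 3.35619 ≈ 8.705

8.7pt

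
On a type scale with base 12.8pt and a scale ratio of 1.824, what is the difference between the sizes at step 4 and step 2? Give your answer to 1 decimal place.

99.1pt

Step 2: 12.8 × 1.824² = 42.585pt
Step 4: 12.8 × 1.824⁴ = 141.680pt
Difference: 141.680 − 42.585 = 99.095pt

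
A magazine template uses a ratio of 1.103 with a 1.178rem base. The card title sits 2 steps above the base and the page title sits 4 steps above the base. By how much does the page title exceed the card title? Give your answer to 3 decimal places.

Step 2: 1.178 × 1.103² = 1.43317rem
Step 4: 1.178 × 1.103⁴ = 1.74360rem
Difference: 1.74360 − 1.43317 = 0.31043rem

0.310rem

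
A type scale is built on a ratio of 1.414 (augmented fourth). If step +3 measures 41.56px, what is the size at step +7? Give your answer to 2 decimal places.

Moving from step +3 to step +7 is 4 steps up, so multiply by r⁴.
41.56 × 1.414⁴ = 41.56 × 3.99758 ≈ 166.140

166.14px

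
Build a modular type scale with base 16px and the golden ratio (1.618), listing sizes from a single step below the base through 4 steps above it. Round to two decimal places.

9.89px, 16.00px, 25.89px, 41.89px, 67.77px, 109.66px

Step -1: 16.0 ÷ 1.618 = 9.89
Step 0: 16px
Step 1: 16.0 × 1.618 = 25.89
Step 2: 16.0 × 1.618² = 41.89
Step 3: 16.0 × 1.618³ = 67.77
Step 4: 16.0 × 1.618⁴ = 109.66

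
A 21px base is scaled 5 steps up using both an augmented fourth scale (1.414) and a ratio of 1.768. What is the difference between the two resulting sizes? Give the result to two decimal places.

244.07px

Augmented fourth: 21.0 × 1.414⁵ = 118.7043px
At 1.768: 21.0 × 1.768⁵ = 362.7694px
Difference: 362.7694 − 118.7043 = 244.0651px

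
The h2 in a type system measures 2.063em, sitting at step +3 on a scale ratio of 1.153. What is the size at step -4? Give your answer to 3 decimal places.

Moving from step +3 to step -4 is 7 steps down, so divide by r⁷.
2.063 ÷ 1.153⁷ = 2.063 ÷ 2.70898 ≈ 0.762

0.762em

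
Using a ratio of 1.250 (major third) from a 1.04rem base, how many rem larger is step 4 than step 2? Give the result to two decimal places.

Step 2: 1.04 × 1.250² = 1.6250rem
Step 4: 1.04 × 1.250⁴ = 2.5391rem
Difference: 2.5391 − 1.6250 = 0.9141rem

0.91rem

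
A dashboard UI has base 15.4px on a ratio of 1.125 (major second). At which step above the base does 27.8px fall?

1.125ⁿ = 27.8 / 15.4 = 1.8052
n = ln(1.8052) / ln(1.125) = 0.5907 / 0.1178 ≈ 5.01

5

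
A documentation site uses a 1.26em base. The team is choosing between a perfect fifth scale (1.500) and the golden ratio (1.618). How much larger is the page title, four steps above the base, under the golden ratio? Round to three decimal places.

2.257em

Perfect fifth: 1.26 × 1.500⁴ = 6.37875em
Golden ratio: 1.26 × 1.618⁴ = 8.63544em
Difference: 8.63544 − 6.37875 = 2.25669em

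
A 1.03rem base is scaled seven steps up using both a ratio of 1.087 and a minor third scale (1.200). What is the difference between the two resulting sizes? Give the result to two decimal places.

At 1.087: 1.03 × 1.087⁷ = 1.8469rem
Minor third: 1.03 × 1.200⁷ = 3.6907rem
Difference: 3.6907 − 1.8469 = 1.8438rem

1.84rem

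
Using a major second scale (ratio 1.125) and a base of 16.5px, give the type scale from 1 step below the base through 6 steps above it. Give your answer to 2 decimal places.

Step -1: 16.5 ÷ 1.125 = 14.67
Step 0: 16.5px
Step 1: 16.5 × 1.125 = 18.56
Step 2: 16.5 × 1.125² = 20.88
Step 3: 16.5 × 1.125³ = 23.49
Step 4: 16.5 × 1.125⁴ = 26.43
Step 5: 16.5 × 1.125⁵ = 29.73
Step 6: 16.5 × 1.125⁶ = 33.45

14.67px, 16.50px, 18.56px, 20.88px, 23.49px, 26.43px, 29.73px, 33.45px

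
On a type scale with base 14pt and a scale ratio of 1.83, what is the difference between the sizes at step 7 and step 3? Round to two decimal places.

Step 3: 14.0 × 1.83³ = 85.7988pt
Step 7: 14.0 × 1.83⁷ = 962.2450pt
Difference: 962.2450 − 85.7988 = 876.4462pt

876.45pt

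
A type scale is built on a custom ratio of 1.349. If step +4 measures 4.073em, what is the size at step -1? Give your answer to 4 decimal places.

0.9117em

4.073 ÷ 1.349⁵ = 4.073 ÷ 4.46745 ≈ 0.9117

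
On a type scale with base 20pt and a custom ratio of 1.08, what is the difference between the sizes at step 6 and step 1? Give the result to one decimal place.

Step 1: 20.0 × 1.08 = 21.600pt
Step 6: 20.0 × 1.08⁶ = 31.737pt
Difference: 31.737 − 21.600 = 10.137pt

10.1pt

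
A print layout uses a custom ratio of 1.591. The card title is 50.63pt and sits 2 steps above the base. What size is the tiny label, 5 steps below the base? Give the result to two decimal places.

1.96pt

50.63 ÷ 1.591⁷ = 50.63 ÷ 25.80425 ≈ 1.962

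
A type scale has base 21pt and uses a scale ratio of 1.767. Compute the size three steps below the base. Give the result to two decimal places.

21.0 ÷ 1.767³ = 21.0 ÷ 5.51708 ≈ 3.81

3.81pt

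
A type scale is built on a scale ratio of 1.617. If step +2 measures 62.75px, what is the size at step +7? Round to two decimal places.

693.69px

The gap is 7 − (2) = 5 steps, so the factor is 1.617^5.
62.75 × 1.617⁵ = 62.75 × 11.05478 ≈ 693.687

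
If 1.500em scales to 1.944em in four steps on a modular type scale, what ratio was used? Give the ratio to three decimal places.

r⁴ = 1.944 / 1.500, so r = (1.944/1.500)^(1/4).
r = 1.2960^(1/4) ≈ 1.0670

1.067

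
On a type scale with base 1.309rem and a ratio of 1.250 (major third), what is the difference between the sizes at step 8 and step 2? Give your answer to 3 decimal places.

Step 2: 1.309 × 1.250² = 2.04531rem
Step 8: 1.309 × 1.250⁸ = 7.80225rem
Difference: 7.80225 − 2.04531 = 5.75694rem

5.757rem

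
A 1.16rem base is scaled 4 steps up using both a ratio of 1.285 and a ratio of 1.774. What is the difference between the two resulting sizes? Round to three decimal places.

8.326rem

At 1.285: 1.16 × 1.285⁴ = 3.16279rem
At 1.774: 1.16 × 1.774⁴ = 11.48874rem
Difference: 11.48874 − 3.16279 = 8.32595rem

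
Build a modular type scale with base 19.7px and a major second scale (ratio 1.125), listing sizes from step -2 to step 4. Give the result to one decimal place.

15.6px, 17.5px, 19.7px, 22.2px, 24.9px, 28.0px, 31.6px

Step -2: 19.7 ÷ 1.125² = 15.6
Step -1: 19.7 ÷ 1.125 = 17.5
Step 0: 19.7px
Step 1: 19.7 × 1.125 = 22.2
Step 2: 19.7 × 1.125² = 24.9
Step 3: 19.7 × 1.125³ = 28.0
Step 4: 19.7 × 1.125⁴ = 31.6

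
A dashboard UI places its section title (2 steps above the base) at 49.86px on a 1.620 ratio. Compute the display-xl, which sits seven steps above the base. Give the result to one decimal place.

49.86 × 1.620⁵ = 49.86 × 11.15771 ≈ 556.323

556.3px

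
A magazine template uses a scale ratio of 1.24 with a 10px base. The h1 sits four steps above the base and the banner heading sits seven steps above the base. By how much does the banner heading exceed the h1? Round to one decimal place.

21.4px

Step 4: 10.0 × 1.24⁴ = 23.642px
Step 7: 10.0 × 1.24⁷ = 45.077px
Difference: 45.077 − 23.642 = 21.435px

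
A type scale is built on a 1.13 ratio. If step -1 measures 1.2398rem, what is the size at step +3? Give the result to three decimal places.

2.021rem

The gap is 3 − (-1) = 4 steps, so the factor is 1.13^4.
1.2398 × 1.13⁴ = 1.2398 × 1.63047 ≈ 2.021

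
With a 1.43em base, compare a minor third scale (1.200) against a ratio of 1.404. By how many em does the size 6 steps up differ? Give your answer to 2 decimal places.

Minor third: 1.43 × 1.200⁶ = 4.2700em
At 1.404: 1.43 × 1.404⁶ = 10.9531em
Difference: 10.9531 − 4.2700 = 6.6831em

6.68em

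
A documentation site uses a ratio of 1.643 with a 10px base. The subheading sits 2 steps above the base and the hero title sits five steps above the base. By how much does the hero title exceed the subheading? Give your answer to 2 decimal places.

Step 2: 10.0 × 1.643² = 26.9945px
Step 5: 10.0 × 1.643⁵ = 119.7258px
Difference: 119.7258 − 26.9945 = 92.7313px

92.73px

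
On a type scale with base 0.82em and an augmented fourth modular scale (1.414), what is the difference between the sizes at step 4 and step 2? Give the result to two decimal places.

Step 2: 0.82 × 1.414² = 1.6395em
Step 4: 0.82 × 1.414⁴ = 3.2780em
Difference: 3.2780 − 1.6395 = 1.6385em

1.64em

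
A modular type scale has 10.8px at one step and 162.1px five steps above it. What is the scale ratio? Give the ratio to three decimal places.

The ratio satisfies 10.8 × r⁵ = 162.1, so r = (162.1 / 10.8)^(1/5).
r = 15.0093^(1/5) ≈ 1.7190

1.719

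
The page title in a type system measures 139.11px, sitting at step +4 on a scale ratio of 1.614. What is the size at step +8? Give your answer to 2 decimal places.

Moving from step +4 to step +8 is 4 steps up, so multiply by r⁴.
139.11 × 1.614⁴ = 139.11 × 6.78600 ≈ 944.001

944.00px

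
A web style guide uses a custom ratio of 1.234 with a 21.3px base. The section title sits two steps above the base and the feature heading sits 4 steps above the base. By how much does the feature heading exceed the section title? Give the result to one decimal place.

17.0px

Step 2: 21.3 × 1.234² = 32.435px
Step 4: 21.3 × 1.234⁴ = 49.390px
Difference: 49.390 − 32.435 = 16.955px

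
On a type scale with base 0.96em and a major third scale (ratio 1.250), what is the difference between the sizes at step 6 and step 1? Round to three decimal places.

2.462em

Step 1: 0.96 × 1.250 = 1.20000em
Step 6: 0.96 × 1.250⁶ = 3.66211em
Difference: 3.66211 − 1.20000 = 2.46211em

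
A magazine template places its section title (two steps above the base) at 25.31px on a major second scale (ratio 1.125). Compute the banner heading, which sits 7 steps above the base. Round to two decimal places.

The gap is 7 − (2) = 5 steps, so the factor is 1.125^5.
25.31 × 1.125⁵ = 25.31 × 1.80203 ≈ 45.609

45.61px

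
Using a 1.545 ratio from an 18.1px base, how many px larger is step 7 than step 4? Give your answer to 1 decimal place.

277.2px

Step 4: 18.1 × 1.545⁴ = 103.132px
Step 7: 18.1 × 1.545⁷ = 380.345px
Difference: 380.345 − 103.132 = 277.213px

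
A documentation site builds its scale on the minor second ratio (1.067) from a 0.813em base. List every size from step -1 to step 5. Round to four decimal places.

0.7619em, 0.8130em, 0.8675em, 0.9256em, 0.9876em, 1.0538em, 1.1244em

Step -1: 0.813 ÷ 1.067 = 0.7619
Step 0: 0.813em
Step 1: 0.813 × 1.067 = 0.8675
Step 2: 0.813 × 1.067² = 0.9256
Step 3: 0.813 × 1.067³ = 0.9876
Step 4: 0.813 × 1.067⁴ = 1.0538
Step 5: 0.813 × 1.067⁵ = 1.1244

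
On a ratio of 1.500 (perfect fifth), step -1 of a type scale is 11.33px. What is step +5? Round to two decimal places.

129.06px

11.33 × 1.500⁶ = 11.33 × 11.39062 ≈ 129.056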